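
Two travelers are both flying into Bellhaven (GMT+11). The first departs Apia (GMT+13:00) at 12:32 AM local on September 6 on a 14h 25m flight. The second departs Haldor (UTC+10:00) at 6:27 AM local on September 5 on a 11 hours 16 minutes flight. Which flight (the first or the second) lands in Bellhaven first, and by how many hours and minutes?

the second, by 18 hours 14 minutes

Flight 1 in UTC: 12:32 AM − 13:00 = 11:32 AM on Sep 5.
+14 hours and 25 minutes → arrive 1:57 AM UTC on Sep 6.
Flight 2 in UTC: 6:27 AM − 10:00 = 8:27 PM on Sep 4.
+11 hours 16 minutes → arrive 7:43 AM UTC on Sep 5.
Flight 2 lands earlier by 18 hours 14 minutes.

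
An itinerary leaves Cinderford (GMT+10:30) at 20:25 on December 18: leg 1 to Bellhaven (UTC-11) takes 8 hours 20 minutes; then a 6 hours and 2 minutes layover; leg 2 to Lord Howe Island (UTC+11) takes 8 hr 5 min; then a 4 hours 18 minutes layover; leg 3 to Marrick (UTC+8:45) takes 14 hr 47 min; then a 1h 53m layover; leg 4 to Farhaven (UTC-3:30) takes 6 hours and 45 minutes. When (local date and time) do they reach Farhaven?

08:35 on December 20

Convert departure to UTC: 20:25 − 10:30 = 09:55 UTC on Dec 18.
Add 8 hours and 20 minutes leg 1 → 18:15 UTC.
Add 6 hours and 2 minutes layover in Bellhaven → 00:17 UTC (Dec 19).
Add 8 hours 5 minutes leg 2 → 08:22 UTC.
Add 4 hours and 18 minutes layover in Lord Howe Island → 12:40 UTC.
Add 14 hours 47 minutes leg 3 → 03:27 UTC (Dec 20).
Add 1 hour 53 minutes layover in Marrick → 05:20 UTC.
Add 6 hours and 45 minutes leg 4 → 12:05 UTC.
Farhaven is UTC−3:30, so local arrival = 12:05 − 3:30 = 08:35 on Dec 20.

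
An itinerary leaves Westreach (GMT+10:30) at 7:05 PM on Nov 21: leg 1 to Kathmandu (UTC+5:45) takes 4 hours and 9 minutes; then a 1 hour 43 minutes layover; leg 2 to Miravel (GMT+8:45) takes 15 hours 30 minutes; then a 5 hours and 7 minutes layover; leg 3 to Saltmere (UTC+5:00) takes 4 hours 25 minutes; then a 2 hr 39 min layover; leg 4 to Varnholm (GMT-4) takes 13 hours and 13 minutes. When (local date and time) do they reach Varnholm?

3:21 AM on November 23

Convert departure to UTC: 7:05 PM − 10:30 = 8:35 AM UTC on Nov 21.
Add 4 hours and 9 minutes leg 1 → 12:44 PM UTC.
Add 1 hour 43 minutes layover in Kathmandu → 2:27 PM UTC.
Add 15 hours and 30 minutes leg 2 → 5:57 AM UTC (Nov 22).
Add 5 hours 7 minutes layover in Miravel → 11:04 AM UTC.
Add 4 hours 25 minutes leg 3 → 3:29 PM UTC.
Add 2 hours and 39 minutes layover in Saltmere → 6:08 PM UTC.
Add 13 hours and 13 minutes leg 4 → 7:21 AM UTC (Nov 23).
Varnholm is UTC−4:00, so local arrival = 7:21 AM − 4:00 = 3:21 AM on Nov 23.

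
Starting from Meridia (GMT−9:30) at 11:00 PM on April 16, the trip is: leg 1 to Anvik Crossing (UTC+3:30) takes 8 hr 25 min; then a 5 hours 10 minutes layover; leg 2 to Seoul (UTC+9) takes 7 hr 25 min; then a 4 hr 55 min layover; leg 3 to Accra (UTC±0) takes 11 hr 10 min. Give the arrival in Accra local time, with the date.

Convert departure to UTC: 11:00 PM + 9:30 = 8:30 AM UTC on Apr 17.
Add 8 hours 25 minutes leg 1 → 4:55 PM UTC.
Add 5 hours 10 minutes layover in Anvik Crossing → 10:05 PM UTC.
Add 7 hours 25 minutes leg 2 → 5:30 AM UTC (Apr 18).
Add 4 hours 55 minutes layover in Seoul → 10:25 AM UTC.
Add 11 hours and 10 minutes leg 3 → 9:35 PM UTC.
Accra is UTC+0, so local arrival is the same: 9:35 PM on Apr 18.

9:35 PM on Apr 18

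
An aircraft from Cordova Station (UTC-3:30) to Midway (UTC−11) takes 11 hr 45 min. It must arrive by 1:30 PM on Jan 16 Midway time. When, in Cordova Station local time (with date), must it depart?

9:15 AM on Jan 16

Target arrival in UTC: 1:30 PM + 11:00 = 12:30 AM on Jan 17.
Subtract 11 hours and 45 minutes → departure 12:45 PM UTC on Jan 16.
Cordova Station is UTC−3:30: 12:45 PM − 3:30 = 9:15 AM on Jan 16.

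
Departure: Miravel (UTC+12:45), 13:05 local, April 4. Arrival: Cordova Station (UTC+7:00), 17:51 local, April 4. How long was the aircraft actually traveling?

Departure in UTC: 13:05 − 12:45 = 00:20 on Apr 4.
Arrival in UTC: 17:51 − 7:00 = 10:51 on Apr 4.
Elapsed = 10:51 − 00:20 = 10 hours 31 minutes.

10 hours 31 minutes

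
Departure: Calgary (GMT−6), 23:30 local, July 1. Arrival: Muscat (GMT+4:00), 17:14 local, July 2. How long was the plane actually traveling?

Departure in UTC: 23:30 + 6:00 = 05:30 on Jul 2.
Arrival in UTC: 17:14 − 4:00 = 13:14 on Jul 2.
Elapsed = 13:14 − 05:30 = 7 hours 44 minutes.

7 hours 44 minutes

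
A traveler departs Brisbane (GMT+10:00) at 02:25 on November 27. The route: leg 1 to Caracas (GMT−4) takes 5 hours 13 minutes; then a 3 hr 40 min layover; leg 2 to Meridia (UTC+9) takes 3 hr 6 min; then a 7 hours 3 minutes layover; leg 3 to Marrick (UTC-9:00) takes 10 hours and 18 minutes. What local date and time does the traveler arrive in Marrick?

12:45 on November 27

Convert departure to UTC: 02:25 − 10:00 = 16:25 UTC on Nov 26.
Add 5 hours and 13 minutes leg 1 → 21:38 UTC.
Add 3 hours 40 minutes layover in Caracas → 01:18 UTC (Nov 27).
Add 3 hours and 6 minutes leg 2 → 04:24 UTC.
Add 7 hours and 3 minutes layover in Meridia → 11:27 UTC.
Add 10 hours 18 minutes leg 3 → 21:45 UTC.
Marrick is UTC−9:00, so local arrival = 21:45 − 9:00 = 12:45 on Nov 27.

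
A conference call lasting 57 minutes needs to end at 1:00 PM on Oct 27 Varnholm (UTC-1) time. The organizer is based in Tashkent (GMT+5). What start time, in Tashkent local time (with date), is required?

Target end time in UTC: 1:00 PM + 1:00 = 2:00 PM on Oct 27.
Subtract 57 minutes → start 1:03 PM UTC on Oct 27.
Tashkent is UTC+5:00: 1:03 PM + 5:00 = 6:03 PM on Oct 27.

6:03 PM on Oct 27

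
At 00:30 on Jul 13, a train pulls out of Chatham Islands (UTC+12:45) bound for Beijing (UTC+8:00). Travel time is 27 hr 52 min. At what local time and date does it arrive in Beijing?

Convert departure to UTC: 00:30 − 12:45 = 11:45 UTC on Jul 12.
Add 27 hours 52 minutes travel time → 15:37 UTC (Jul 13).
Beijing is UTC+8:00, so local arrival = 15:37 + 8:00 = 23:37 on Jul 13.

23:37 on July 13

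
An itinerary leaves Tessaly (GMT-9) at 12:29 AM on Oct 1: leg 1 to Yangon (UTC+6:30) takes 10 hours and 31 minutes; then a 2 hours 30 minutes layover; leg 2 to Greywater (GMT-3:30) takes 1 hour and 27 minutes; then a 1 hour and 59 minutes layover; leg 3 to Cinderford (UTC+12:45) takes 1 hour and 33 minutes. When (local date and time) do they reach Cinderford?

Convert departure to UTC: 12:29 AM + 9:00 = 9:29 AM UTC on Oct 1.
Add 10 hours 31 minutes leg 1 → 8:00 PM UTC.
Add 2 hours and 30 minutes layover in Yangon → 10:30 PM UTC.
Add 1 hour 27 minutes leg 2 → 11:57 PM UTC.
Add 1 hour 59 minutes layover in Greywater → 1:56 AM UTC (Oct 2).
Add 1 hour and 33 minutes leg 3 → 3:29 AM UTC.
Cinderford is UTC+12:45, so local arrival = 3:29 AM + 12:45 = 4:14 PM on Oct 2.

4:14 PM on October 2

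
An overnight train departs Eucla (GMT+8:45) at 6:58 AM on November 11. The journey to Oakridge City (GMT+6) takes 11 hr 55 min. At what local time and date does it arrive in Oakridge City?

4:08 PM on November 11

Convert departure to UTC: 6:58 AM − 8:45 = 10:13 PM UTC on Nov 10.
Add 11 hours 55 minutes travel time → 10:08 AM UTC (Nov 11).
Oakridge City is UTC+6:00, so local arrival = 10:08 AM + 6:00 = 4:08 PM on Nov 11.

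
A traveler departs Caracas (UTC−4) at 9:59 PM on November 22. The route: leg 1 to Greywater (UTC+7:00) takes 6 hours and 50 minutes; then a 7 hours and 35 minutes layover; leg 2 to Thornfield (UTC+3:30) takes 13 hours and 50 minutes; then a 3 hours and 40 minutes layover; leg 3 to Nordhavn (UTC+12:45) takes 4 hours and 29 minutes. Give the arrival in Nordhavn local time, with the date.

3:08 AM on November 25

Convert departure to UTC: 9:59 PM + 4:00 = 1:59 AM UTC on Nov 23.
Add 6 hours 50 minutes leg 1 → 8:49 AM UTC.
Add 7 hours 35 minutes layover in Greywater → 4:24 PM UTC.
Add 13 hours 50 minutes leg 2 → 6:14 AM UTC (Nov 24).
Add 3 hours 40 minutes layover in Thornfield → 9:54 AM UTC.
Add 4 hours 29 minutes leg 3 → 2:23 PM UTC.
Nordhavn is UTC+12:45, so local arrival = 2:23 PM + 12:45 = 3:08 AM on Nov 25.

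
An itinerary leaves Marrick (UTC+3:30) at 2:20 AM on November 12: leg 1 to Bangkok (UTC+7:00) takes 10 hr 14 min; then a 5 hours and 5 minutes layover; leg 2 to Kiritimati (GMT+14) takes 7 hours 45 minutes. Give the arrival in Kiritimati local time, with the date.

Convert departure to UTC: 2:20 AM − 3:30 = 10:50 PM UTC on Nov 11.
Add 10 hours and 14 minutes leg 1 → 9:04 AM UTC (Nov 12).
Add 5 hours 5 minutes layover in Bangkok → 2:09 PM UTC.
Add 7 hours 45 minutes leg 2 → 9:54 PM UTC.
Kiritimati is UTC+14:00, so local arrival = 9:54 PM + 14:00 = 11:54 AM on Nov 13.

11:54 AM on Nov 13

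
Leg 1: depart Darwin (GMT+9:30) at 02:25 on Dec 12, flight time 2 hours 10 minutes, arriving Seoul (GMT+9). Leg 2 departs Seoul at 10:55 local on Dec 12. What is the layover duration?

Convert departure to UTC: 02:25 − 9:30 = 16:55 UTC on Dec 11.
Add 2 hours and 10 minutes flight time → 19:05 UTC.
Seoul is UTC+9:00, so local arrival = 19:05 + 9:00 = 04:05 on Dec 12.
Layover = 10:55 − 04:05 = 6 hours 50 minutes.

6 hours 50 minutes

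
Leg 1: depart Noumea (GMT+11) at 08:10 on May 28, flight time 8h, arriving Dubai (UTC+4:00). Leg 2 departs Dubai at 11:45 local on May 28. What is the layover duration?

2 hours 35 minutes

Convert departure to UTC: 08:10 − 11:00 = 21:10 UTC on May 27.
Add 8 hours flight time → 05:10 UTC (May 28).
Dubai is UTC+4:00, so local arrival = 05:10 + 4:00 = 09:10 on May 28.
Layover = 11:45 − 09:10 = 2 hours 35 minutes.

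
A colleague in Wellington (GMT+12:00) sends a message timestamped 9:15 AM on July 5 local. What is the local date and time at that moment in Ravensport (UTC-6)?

In UTC: 9:15 AM − 12:00 = 9:15 PM on Jul 4.
Ravensport is UTC−6:00: 9:15 PM − 6:00 = 3:15 PM on Jul 4.

3:15 PM on Jul 4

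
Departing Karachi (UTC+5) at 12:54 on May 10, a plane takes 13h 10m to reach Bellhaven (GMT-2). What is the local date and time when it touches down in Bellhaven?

19:04 on May 10

Bellhaven is 7:00 behind Karachi.
After 13 hours and 10 minutes it is 02:04 (May 11) in Karachi.
Shift by the zone difference: 02:04 − 7:00 = 19:04 on May 10 in Bellhaven.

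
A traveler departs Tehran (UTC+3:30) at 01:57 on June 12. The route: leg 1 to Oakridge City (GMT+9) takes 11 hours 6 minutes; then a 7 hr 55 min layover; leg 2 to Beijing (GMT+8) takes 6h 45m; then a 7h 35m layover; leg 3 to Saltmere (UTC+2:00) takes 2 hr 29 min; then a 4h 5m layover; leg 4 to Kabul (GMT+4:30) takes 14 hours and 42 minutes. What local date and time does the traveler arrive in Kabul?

09:34 on June 14

Convert departure to UTC: 01:57 − 3:30 = 22:27 UTC on Jun 11.
Add 11 hours and 6 minutes leg 1 → 09:33 UTC (Jun 12).
Add 7 hours 55 minutes layover in Oakridge City → 17:28 UTC.
Add 6 hours 45 minutes leg 2 → 00:13 UTC (Jun 13).
Add 7 hours and 35 minutes layover in Beijing → 07:48 UTC.
Add 2 hours and 29 minutes leg 3 → 10:17 UTC.
Add 4 hours and 5 minutes layover in Saltmere → 14:22 UTC.
Add 14 hours 42 minutes leg 4 → 05:04 UTC (Jun 14).
Kabul is UTC+4:30, so local arrival = 05:04 + 4:30 = 09:34 on Jun 14.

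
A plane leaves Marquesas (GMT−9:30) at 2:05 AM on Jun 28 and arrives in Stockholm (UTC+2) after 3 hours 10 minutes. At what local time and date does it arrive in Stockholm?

4:45 PM on Jun 28

Convert departure to UTC: 2:05 AM + 9:30 = 11:35 AM UTC on Jun 28.
Add 3 hours and 10 minutes travel time → 2:45 PM UTC.
Stockholm is UTC+2:00, so local arrival = 2:45 PM + 2:00 = 4:45 PM on Jun 28.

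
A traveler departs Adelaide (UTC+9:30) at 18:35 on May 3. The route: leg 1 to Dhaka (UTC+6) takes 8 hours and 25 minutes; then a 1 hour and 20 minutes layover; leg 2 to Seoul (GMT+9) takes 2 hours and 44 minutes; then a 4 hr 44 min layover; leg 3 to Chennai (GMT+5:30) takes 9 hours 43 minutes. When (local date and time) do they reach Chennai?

Convert departure to UTC: 18:35 − 9:30 = 09:05 UTC on May 3.
Add 8 hours and 25 minutes leg 1 → 17:30 UTC.
Add 1 hour and 20 minutes layover in Dhaka → 18:50 UTC.
Add 2 hours and 44 minutes leg 2 → 21:34 UTC.
Add 4 hours and 44 minutes layover in Seoul → 02:18 UTC (May 4).
Add 9 hours and 43 minutes leg 3 → 12:01 UTC.
Chennai is UTC+5:30, so local arrival = 12:01 + 5:30 = 17:31 on May 4.

17:31 on May 4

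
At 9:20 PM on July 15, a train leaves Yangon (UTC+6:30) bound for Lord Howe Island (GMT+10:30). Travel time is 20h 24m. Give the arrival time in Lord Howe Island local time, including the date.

Convert departure to UTC: 9:20 PM − 6:30 = 2:50 PM UTC on Jul 15.
Add 20 hours and 24 minutes travel time → 11:14 AM UTC (Jul 16).
Lord Howe Island is UTC+10:30, so local arrival = 11:14 AM + 10:30 = 9:44 PM on Jul 16.

9:44 PM on July 16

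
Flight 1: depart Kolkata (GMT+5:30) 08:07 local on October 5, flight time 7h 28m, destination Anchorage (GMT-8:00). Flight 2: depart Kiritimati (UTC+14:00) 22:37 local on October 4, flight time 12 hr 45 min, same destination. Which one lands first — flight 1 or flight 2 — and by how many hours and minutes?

the second, by 12 hours 43 minutes

Flight 1 in UTC: 08:07 − 5:30 = 02:37 on Oct 5.
+7 hours 28 minutes → arrive 10:05 UTC on Oct 5.
Flight 2 in UTC: 22:37 − 14:00 = 08:37 on Oct 4.
+12 hours and 45 minutes → arrive 21:22 UTC on Oct 4.
Flight 2 lands earlier by 12 hours 43 minutes.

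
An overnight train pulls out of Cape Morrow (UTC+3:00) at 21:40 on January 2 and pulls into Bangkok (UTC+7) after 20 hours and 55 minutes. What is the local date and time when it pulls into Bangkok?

22:35 on Jan 3

Convert departure to UTC: 21:40 − 3:00 = 18:40 UTC on Jan 2.
Add 20 hours and 55 minutes travel time → 15:35 UTC (Jan 3).
Bangkok is UTC+7:00, so local arrival = 15:35 + 7:00 = 22:35 on Jan 3.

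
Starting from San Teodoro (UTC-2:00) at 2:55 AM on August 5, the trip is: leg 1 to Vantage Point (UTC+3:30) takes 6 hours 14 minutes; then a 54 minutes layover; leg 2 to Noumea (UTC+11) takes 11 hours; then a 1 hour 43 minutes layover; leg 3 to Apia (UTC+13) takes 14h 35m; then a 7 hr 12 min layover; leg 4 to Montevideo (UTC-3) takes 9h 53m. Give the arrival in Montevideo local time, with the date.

5:26 AM on August 7

Convert departure to UTC: 2:55 AM + 2:00 = 4:55 AM UTC on Aug 5.
Add 6 hours 14 minutes leg 1 → 11:09 AM UTC.
Add 54 minutes layover in Vantage Point → 12:03 PM UTC.
Add 11 hours leg 2 → 11:03 PM UTC.
Add 1 hour 43 minutes layover in Noumea → 12:46 AM UTC (Aug 6).
Add 14 hours 35 minutes leg 3 → 3:21 PM UTC.
Add 7 hours 12 minutes layover in Apia → 10:33 PM UTC.
Add 9 hours 53 minutes leg 4 → 8:26 AM UTC (Aug 7).
Montevideo is UTC−3:00, so local arrival = 8:26 AM − 3:00 = 5:26 AM on Aug 7.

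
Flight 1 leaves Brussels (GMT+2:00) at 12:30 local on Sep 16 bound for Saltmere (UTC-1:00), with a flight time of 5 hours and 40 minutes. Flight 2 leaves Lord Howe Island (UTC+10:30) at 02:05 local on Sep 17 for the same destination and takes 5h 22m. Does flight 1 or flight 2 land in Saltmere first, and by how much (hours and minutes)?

Flight 1 in UTC: 12:30 − 2:00 = 10:30 on Sep 16.
+5 hours 40 minutes → arrive 16:10 UTC on Sep 16.
Flight 2 in UTC: 02:05 − 10:30 = 15:35 on Sep 16.
+5 hours 22 minutes → arrive 20:57 UTC on Sep 16.
Flight 1 lands earlier by 4 hours 47 minutes.

the first, by 4 hours 47 minutes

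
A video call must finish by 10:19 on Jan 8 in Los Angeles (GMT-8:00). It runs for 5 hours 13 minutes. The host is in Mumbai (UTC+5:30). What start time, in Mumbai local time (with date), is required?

18:36 on January 8

Target end time in UTC: 10:19 + 8:00 = 18:19 on Jan 8.
Subtract 5 hours 13 minutes → start 13:06 UTC on Jan 8.
Mumbai is UTC+5:30: 13:06 + 5:30 = 18:36 on Jan 8.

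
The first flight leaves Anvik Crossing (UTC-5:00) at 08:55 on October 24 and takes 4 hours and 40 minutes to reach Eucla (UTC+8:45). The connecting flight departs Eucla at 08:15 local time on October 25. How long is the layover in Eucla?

4 hours 55 minutes

Convert departure to UTC: 08:55 + 5:00 = 13:55 UTC on Oct 24.
Add 4 hours and 40 minutes flight time → 18:35 UTC.
Eucla is UTC+8:45, so local arrival = 18:35 + 8:45 = 03:20 on Oct 25.
Layover = 08:15 − 03:20 = 4 hours 55 minutes.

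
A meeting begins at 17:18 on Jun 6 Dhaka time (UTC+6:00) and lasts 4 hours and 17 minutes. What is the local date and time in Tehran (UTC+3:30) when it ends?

19:05 on June 6

Convert start to UTC: 17:18 − 6:00 = 11:18 UTC on Jun 6.
Add 4 hours 17 minutes duration → 15:35 UTC.
Tehran is UTC+3:30, so local end time = 15:35 + 3:30 = 19:05 on Jun 6.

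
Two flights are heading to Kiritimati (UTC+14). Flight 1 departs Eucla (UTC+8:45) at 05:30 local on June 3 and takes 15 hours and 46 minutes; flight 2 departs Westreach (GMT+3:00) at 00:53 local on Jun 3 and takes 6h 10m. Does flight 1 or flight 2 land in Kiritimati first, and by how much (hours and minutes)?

the second, by 8 hours 28 minutes

Flight 1 in UTC: 05:30 − 8:45 = 20:45 on Jun 2.
+15 hours and 46 minutes → arrive 12:31 UTC on Jun 3.
Flight 2 in UTC: 00:53 − 3:00 = 21:53 on Jun 2.
+6 hours 10 minutes → arrive 04:03 UTC on Jun 3.
Flight 2 lands earlier by 8 hours 28 minutes.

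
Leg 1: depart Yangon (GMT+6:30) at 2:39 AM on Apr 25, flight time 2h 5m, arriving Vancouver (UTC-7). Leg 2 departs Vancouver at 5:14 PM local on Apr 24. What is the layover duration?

2 hours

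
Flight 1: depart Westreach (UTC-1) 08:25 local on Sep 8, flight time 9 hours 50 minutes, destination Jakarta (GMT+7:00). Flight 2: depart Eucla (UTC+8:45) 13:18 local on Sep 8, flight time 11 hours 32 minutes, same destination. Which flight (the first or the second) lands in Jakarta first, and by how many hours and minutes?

the second, by 3 hours 10 minutes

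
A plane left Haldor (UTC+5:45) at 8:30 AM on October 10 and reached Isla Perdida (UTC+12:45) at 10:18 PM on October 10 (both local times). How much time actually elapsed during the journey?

6 hours 48 minutes

Departure in UTC: 8:30 AM − 5:45 = 2:45 AM on Oct 10.
Arrival in UTC: 10:18 PM − 12:45 = 9:33 AM on Oct 10.
Elapsed = 9:33 AM − 2:45 AM = 6 hours 48 minutes.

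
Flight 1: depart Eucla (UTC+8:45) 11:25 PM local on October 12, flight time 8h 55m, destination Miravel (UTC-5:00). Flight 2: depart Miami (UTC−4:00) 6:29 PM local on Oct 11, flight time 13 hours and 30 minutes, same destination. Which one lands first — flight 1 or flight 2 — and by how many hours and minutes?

the second, by 11 hours 36 minutes

Flight 1 in UTC: 11:25 PM − 8:45 = 2:40 PM on Oct 12.
+8 hours and 55 minutes → arrive 11:35 PM UTC on Oct 12.
Flight 2 in UTC: 6:29 PM + 4:00 = 10:29 PM on Oct 11.
+13 hours and 30 minutes → arrive 11:59 AM UTC on Oct 12.
Flight 2 lands earlier by 11 hours 36 minutes.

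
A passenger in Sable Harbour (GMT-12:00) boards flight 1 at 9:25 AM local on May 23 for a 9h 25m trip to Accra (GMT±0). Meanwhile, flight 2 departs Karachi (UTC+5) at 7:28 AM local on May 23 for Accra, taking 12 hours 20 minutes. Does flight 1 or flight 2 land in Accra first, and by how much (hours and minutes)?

the second, by 16 hours 2 minutes

Flight 1 in UTC: 9:25 AM + 12:00 = 9:25 PM on May 23.
+9 hours and 25 minutes → arrive 6:50 AM UTC on May 24.
Flight 2 in UTC: 7:28 AM − 5:00 = 2:28 AM on May 23.
+12 hours 20 minutes → arrive 2:48 PM UTC on May 23.
Flight 2 lands earlier by 16 hours 2 minutes.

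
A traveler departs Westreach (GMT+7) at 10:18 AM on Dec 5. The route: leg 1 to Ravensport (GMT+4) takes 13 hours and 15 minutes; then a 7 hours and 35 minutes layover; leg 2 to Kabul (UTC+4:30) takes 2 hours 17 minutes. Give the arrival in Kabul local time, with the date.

Convert departure to UTC: 10:18 AM − 7:00 = 3:18 AM UTC on Dec 5.
Add 13 hours 15 minutes leg 1 → 4:33 PM UTC.
Add 7 hours and 35 minutes layover in Ravensport → 12:08 AM UTC (Dec 6).
Add 2 hours 17 minutes leg 2 → 2:25 AM UTC.
Kabul is UTC+4:30, so local arrival = 2:25 AM + 4:30 = 6:55 AM on Dec 6.

6:55 AM on Dec 6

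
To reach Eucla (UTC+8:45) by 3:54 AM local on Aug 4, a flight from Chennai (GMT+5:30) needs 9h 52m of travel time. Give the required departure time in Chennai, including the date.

2:47 PM on August 3

Target arrival in UTC: 3:54 AM − 8:45 = 7:09 PM on Aug 3.
Subtract 9 hours and 52 minutes → departure 9:17 AM UTC on Aug 3.
Chennai is UTC+5:30: 9:17 AM + 5:30 = 2:47 PM on Aug 3.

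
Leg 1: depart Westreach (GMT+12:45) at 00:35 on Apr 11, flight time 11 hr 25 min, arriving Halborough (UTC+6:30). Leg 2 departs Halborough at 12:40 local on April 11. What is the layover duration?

6 hours 55 minutes

Convert departure to UTC: 00:35 − 12:45 = 11:50 UTC on Apr 10.
Add 11 hours and 25 minutes flight time → 23:15 UTC.
Halborough is UTC+6:30, so local arrival = 23:15 + 6:30 = 05:45 on Apr 11.
Layover = 12:40 − 05:45 = 6 hours 55 minutes.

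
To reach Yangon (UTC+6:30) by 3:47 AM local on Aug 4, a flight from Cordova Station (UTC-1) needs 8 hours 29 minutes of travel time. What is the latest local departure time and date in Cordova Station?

11:48 AM on August 3

Target arrival in UTC: 3:47 AM − 6:30 = 9:17 PM on Aug 3.
Subtract 8 hours and 29 minutes → departure 12:48 PM UTC on Aug 3.
Cordova Station is UTC−1:00: 12:48 PM − 1:00 = 11:48 AM on Aug 3.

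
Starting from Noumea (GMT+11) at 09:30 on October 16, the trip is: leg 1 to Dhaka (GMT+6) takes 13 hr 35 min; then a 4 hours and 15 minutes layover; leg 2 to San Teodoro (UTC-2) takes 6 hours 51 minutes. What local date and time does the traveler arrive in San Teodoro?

21:11 on October 16

Convert departure to UTC: 09:30 − 11:00 = 22:30 UTC on Oct 15.
Add 13 hours 35 minutes leg 1 → 12:05 UTC (Oct 16).
Add 4 hours and 15 minutes layover in Dhaka → 16:20 UTC.
Add 6 hours 51 minutes leg 2 → 23:11 UTC.
San Teodoro is UTC−2:00, so local arrival = 23:11 − 2:00 = 21:11 on Oct 16.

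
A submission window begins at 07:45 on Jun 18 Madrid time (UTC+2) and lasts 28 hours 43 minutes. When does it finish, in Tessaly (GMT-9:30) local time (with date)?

00:58 on Jun 19

Convert start to UTC: 07:45 − 2:00 = 05:45 UTC on Jun 18.
Add 28 hours and 43 minutes duration → 10:28 UTC (Jun 19).
Tessaly is UTC−9:30, so local end time = 10:28 − 9:30 = 00:58 on Jun 19.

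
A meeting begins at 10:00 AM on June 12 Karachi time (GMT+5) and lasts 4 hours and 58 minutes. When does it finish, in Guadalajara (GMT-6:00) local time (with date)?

Convert start to UTC: 10:00 AM − 5:00 = 5:00 AM UTC on Jun 12.
Add 4 hours 58 minutes duration → 9:58 AM UTC.
Guadalajara is UTC−6:00, so local end time = 9:58 AM − 6:00 = 3:58 AM on Jun 12.

3:58 AM on Jun 12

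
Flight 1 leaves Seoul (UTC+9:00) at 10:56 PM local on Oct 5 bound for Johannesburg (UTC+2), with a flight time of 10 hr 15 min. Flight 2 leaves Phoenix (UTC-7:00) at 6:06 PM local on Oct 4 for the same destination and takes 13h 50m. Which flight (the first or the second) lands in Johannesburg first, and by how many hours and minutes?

the second, by 9 hours 15 minutes

Flight 1 in UTC: 10:56 PM − 9:00 = 1:56 PM on Oct 5.
+10 hours 15 minutes → arrive 12:11 AM UTC on Oct 6.
Flight 2 in UTC: 6:06 PM + 7:00 = 1:06 AM on Oct 5.
+13 hours and 50 minutes → arrive 2:56 PM UTC on Oct 5.
Flight 2 lands earlier by 9 hours 15 minutes.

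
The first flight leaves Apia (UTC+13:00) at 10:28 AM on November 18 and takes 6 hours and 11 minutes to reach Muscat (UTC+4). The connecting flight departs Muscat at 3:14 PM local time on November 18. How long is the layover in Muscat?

7 hours 35 minutes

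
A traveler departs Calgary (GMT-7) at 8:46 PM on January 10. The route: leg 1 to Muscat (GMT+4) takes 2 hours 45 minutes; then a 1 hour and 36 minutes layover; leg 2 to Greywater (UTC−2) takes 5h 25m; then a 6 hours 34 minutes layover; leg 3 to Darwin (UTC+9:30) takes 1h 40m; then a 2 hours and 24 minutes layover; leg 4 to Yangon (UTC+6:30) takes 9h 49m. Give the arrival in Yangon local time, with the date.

4:29 PM on January 12

Convert departure to UTC: 8:46 PM + 7:00 = 3:46 AM UTC on Jan 11.
Add 2 hours 45 minutes leg 1 → 6:31 AM UTC.
Add 1 hour 36 minutes layover in Muscat → 8:07 AM UTC.
Add 5 hours 25 minutes leg 2 → 1:32 PM UTC.
Add 6 hours 34 minutes layover in Greywater → 8:06 PM UTC.
Add 1 hour 40 minutes leg 3 → 9:46 PM UTC.
Add 2 hours and 24 minutes layover in Darwin → 12:10 AM UTC (Jan 12).
Add 9 hours and 49 minutes leg 4 → 9:59 AM UTC.
Yangon is UTC+6:30, so local arrival = 9:59 AM + 6:30 = 4:29 PM on Jan 12.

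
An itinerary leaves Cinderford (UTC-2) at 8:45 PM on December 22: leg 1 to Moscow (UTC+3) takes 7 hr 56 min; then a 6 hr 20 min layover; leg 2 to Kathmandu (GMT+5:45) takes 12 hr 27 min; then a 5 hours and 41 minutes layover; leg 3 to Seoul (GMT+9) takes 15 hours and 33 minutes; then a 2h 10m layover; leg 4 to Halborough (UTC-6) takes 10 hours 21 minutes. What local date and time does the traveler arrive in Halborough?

Convert departure to UTC: 8:45 PM + 2:00 = 10:45 PM UTC on Dec 22.
Add 7 hours 56 minutes leg 1 → 6:41 AM UTC (Dec 23).
Add 6 hours 20 minutes layover in Moscow → 1:01 PM UTC.
Add 12 hours and 27 minutes leg 2 → 1:28 AM UTC (Dec 24).
Add 5 hours 41 minutes layover in Kathmandu → 7:09 AM UTC.
Add 15 hours 33 minutes leg 3 → 10:42 PM UTC.
Add 2 hours 10 minutes layover in Seoul → 12:52 AM UTC (Dec 25).
Add 10 hours and 21 minutes leg 4 → 11:13 AM UTC.
Halborough is UTC−6:00, so local arrival = 11:13 AM − 6:00 = 5:13 AM on Dec 25.

5:13 AM on December 25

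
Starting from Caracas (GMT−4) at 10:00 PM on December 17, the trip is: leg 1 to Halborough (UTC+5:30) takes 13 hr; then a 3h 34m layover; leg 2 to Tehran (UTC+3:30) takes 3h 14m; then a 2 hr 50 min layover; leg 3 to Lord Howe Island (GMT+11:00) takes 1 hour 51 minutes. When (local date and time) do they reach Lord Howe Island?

Convert departure to UTC: 10:00 PM + 4:00 = 2:00 AM UTC on Dec 18.
Add 13 hours leg 1 → 3:00 PM UTC.
Add 3 hours 34 minutes layover in Halborough → 6:34 PM UTC.
Add 3 hours and 14 minutes leg 2 → 9:48 PM UTC.
Add 2 hours 50 minutes layover in Tehran → 12:38 AM UTC (Dec 19).
Add 1 hour 51 minutes leg 3 → 2:29 AM UTC.
Lord Howe Island is UTC+11:00, so local arrival = 2:29 AM + 11:00 = 1:29 PM on Dec 19.

1:29 PM on December 19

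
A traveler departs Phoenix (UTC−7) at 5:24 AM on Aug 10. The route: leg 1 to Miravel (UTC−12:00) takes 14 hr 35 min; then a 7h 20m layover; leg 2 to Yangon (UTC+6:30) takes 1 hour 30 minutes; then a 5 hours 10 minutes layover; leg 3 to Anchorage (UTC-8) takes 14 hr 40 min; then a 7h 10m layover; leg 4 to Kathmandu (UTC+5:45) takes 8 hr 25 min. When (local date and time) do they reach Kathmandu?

Convert departure to UTC: 5:24 AM + 7:00 = 12:24 PM UTC on Aug 10.
Add 14 hours and 35 minutes leg 1 → 2:59 AM UTC (Aug 11).
Add 7 hours 20 minutes layover in Miravel → 10:19 AM UTC.
Add 1 hour 30 minutes leg 2 → 11:49 AM UTC.
Add 5 hours 10 minutes layover in Yangon → 4:59 PM UTC.
Add 14 hours 40 minutes leg 3 → 7:39 AM UTC (Aug 12).
Add 7 hours 10 minutes layover in Anchorage → 2:49 PM UTC.
Add 8 hours and 25 minutes leg 4 → 11:14 PM UTC.
Kathmandu is UTC+5:45, so local arrival = 11:14 PM + 5:45 = 4:59 AM on Aug 13.

4:59 AM on August 13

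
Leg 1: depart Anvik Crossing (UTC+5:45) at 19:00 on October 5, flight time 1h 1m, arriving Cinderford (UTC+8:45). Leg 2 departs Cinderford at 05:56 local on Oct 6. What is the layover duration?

6 hours 55 minutes

Convert departure to UTC: 19:00 − 5:45 = 13:15 UTC on Oct 5.
Add 1 hour 1 minute flight time → 14:16 UTC.
Cinderford is UTC+8:45, so local arrival = 14:16 + 8:45 = 23:01 on Oct 5.
Layover = 05:56 − 23:01 (+1 day) = 6 hours 55 minutes.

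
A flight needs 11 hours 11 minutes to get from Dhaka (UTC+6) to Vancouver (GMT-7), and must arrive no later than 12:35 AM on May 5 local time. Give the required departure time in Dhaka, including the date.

2:24 AM on May 5

Target arrival in UTC: 12:35 AM + 7:00 = 7:35 AM on May 5.
Subtract 11 hours and 11 minutes → departure 8:24 PM UTC on May 4.
Dhaka is UTC+6:00: 8:24 PM + 6:00 = 2:24 AM on May 5.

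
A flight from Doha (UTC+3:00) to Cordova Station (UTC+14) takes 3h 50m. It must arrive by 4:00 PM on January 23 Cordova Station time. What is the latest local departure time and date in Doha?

Target arrival in UTC: 4:00 PM − 14:00 = 2:00 AM on Jan 23.
Subtract 3 hours and 50 minutes → departure 10:10 PM UTC on Jan 22.
Doha is UTC+3:00: 10:10 PM + 3:00 = 1:10 AM on Jan 23.

1:10 AM on Jan 23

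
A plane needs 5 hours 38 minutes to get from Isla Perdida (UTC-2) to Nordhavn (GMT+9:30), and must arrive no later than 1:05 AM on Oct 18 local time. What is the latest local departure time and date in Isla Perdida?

Target arrival in UTC: 1:05 AM − 9:30 = 3:35 PM on Oct 17.
Subtract 5 hours and 38 minutes → departure 9:57 AM UTC on Oct 17.
Isla Perdida is UTC−2:00: 9:57 AM − 2:00 = 7:57 AM on Oct 17.

7:57 AM on October 17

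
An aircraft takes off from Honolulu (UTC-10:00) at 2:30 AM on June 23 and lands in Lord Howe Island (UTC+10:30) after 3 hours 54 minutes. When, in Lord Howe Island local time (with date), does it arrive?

Convert departure to UTC: 2:30 AM + 10:00 = 12:30 PM UTC on Jun 23.
Add 3 hours and 54 minutes travel time → 4:24 PM UTC.
Lord Howe Island is UTC+10:30, so local arrival = 4:24 PM + 10:30 = 2:54 AM on Jun 24.

2:54 AM on June 24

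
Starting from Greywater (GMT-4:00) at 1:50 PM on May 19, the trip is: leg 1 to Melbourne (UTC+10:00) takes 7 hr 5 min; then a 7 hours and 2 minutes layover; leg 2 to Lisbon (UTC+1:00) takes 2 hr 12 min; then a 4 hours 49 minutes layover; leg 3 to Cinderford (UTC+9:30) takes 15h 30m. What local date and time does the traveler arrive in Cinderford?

Convert departure to UTC: 1:50 PM + 4:00 = 5:50 PM UTC on May 19.
Add 7 hours 5 minutes leg 1 → 12:55 AM UTC (May 20).
Add 7 hours 2 minutes layover in Melbourne → 7:57 AM UTC.
Add 2 hours and 12 minutes leg 2 → 10:09 AM UTC.
Add 4 hours and 49 minutes layover in Lisbon → 2:58 PM UTC.
Add 15 hours 30 minutes leg 3 → 6:28 AM UTC (May 21).
Cinderford is UTC+9:30, so local arrival = 6:28 AM + 9:30 = 3:58 PM on May 21.

3:58 PM on May 21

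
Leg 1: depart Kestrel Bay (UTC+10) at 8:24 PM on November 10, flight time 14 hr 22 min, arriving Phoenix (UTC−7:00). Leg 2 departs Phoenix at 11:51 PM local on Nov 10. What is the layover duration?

6 hours 5 minutes

Convert departure to UTC: 8:24 PM − 10:00 = 10:24 AM UTC on Nov 10.
Add 14 hours 22 minutes flight time → 12:46 AM UTC (Nov 11).
Phoenix is UTC−7:00, so local arrival = 12:46 AM − 7:00 = 5:46 PM on Nov 10.
Layover = 11:51 PM − 5:46 PM = 6 hours 5 minutes.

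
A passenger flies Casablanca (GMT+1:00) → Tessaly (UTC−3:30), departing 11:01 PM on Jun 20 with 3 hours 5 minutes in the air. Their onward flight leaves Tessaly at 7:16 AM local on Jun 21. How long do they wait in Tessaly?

Convert departure to UTC: 11:01 PM − 1:00 = 10:01 PM UTC on Jun 20.
Add 3 hours 5 minutes flight time → 1:06 AM UTC (Jun 21).
Tessaly is UTC−3:30, so local arrival = 1:06 AM − 3:30 = 9:36 PM on Jun 20.
Layover = 7:16 AM − 9:36 PM (+1 day) = 9 hours 40 minutes.

9 hours 40 minutes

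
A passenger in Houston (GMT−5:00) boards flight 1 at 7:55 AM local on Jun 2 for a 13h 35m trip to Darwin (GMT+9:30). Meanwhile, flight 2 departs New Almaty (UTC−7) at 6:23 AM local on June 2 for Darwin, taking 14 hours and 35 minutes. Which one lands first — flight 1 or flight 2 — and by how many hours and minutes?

Flight 1 in UTC: 7:55 AM + 5:00 = 12:55 PM on Jun 2.
+13 hours and 35 minutes → arrive 2:30 AM UTC on Jun 3.
Flight 2 in UTC: 6:23 AM + 7:00 = 1:23 PM on Jun 2.
+14 hours 35 minutes → arrive 3:58 AM UTC on Jun 3.
Flight 1 lands earlier by 1 hour 28 minutes.

the first, by 1 hour 28 minutes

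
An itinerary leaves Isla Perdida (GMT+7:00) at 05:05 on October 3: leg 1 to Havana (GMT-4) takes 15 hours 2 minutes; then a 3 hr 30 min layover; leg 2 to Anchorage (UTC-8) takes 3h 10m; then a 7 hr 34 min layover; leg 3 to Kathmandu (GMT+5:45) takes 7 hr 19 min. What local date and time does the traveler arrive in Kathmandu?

Convert departure to UTC: 05:05 − 7:00 = 22:05 UTC on Oct 2.
Add 15 hours 2 minutes leg 1 → 13:07 UTC (Oct 3).
Add 3 hours 30 minutes layover in Havana → 16:37 UTC.
Add 3 hours and 10 minutes leg 2 → 19:47 UTC.
Add 7 hours 34 minutes layover in Anchorage → 03:21 UTC (Oct 4).
Add 7 hours and 19 minutes leg 3 → 10:40 UTC.
Kathmandu is UTC+5:45, so local arrival = 10:40 + 5:45 = 16:25 on Oct 4.

16:25 on October 4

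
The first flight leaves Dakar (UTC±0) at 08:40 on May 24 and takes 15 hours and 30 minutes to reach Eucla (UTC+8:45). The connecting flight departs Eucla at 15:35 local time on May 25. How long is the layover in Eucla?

Dakar is at UTC+0, so departure is already 08:40 UTC on May 24.
Add 15 hours 30 minutes flight time → 00:10 UTC (May 25).
Eucla is UTC+8:45, so local arrival = 00:10 + 8:45 = 08:55 on May 25.
Layover = 15:35 − 08:55 = 6 hours 40 minutes.

6 hours 40 minutes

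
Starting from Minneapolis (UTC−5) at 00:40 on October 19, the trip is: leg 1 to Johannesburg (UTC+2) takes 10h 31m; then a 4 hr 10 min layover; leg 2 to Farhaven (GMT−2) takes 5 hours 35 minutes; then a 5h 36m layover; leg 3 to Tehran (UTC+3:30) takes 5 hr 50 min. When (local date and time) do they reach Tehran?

16:52 on October 20

Convert departure to UTC: 00:40 + 5:00 = 05:40 UTC on Oct 19.
Add 10 hours 31 minutes leg 1 → 16:11 UTC.
Add 4 hours 10 minutes layover in Johannesburg → 20:21 UTC.
Add 5 hours 35 minutes leg 2 → 01:56 UTC (Oct 20).
Add 5 hours and 36 minutes layover in Farhaven → 07:32 UTC.
Add 5 hours 50 minutes leg 3 → 13:22 UTC.
Tehran is UTC+3:30, so local arrival = 13:22 + 3:30 = 16:52 on Oct 20.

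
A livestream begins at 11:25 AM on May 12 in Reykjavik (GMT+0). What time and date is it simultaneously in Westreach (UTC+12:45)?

12:10 AM on May 13

Reykjavik is UTC+0 so that is 11:25 AM UTC.
Westreach is UTC+12:45: 11:25 AM + 12:45 = 12:10 AM on May 13.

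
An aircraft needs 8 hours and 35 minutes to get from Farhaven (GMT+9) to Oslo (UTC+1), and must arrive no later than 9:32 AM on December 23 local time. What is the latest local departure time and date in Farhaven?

8:57 AM on Dec 23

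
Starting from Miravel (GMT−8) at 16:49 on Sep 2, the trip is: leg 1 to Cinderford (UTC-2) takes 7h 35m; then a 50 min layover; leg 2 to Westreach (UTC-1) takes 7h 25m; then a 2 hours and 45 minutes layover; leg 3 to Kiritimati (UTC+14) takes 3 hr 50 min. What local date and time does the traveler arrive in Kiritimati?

13:14 on September 4

Convert departure to UTC: 16:49 + 8:00 = 00:49 UTC on Sep 3.
Add 7 hours and 35 minutes leg 1 → 08:24 UTC.
Add 50 minutes layover in Cinderford → 09:14 UTC.
Add 7 hours and 25 minutes leg 2 → 16:39 UTC.
Add 2 hours 45 minutes layover in Westreach → 19:24 UTC.
Add 3 hours 50 minutes leg 3 → 23:14 UTC.
Kiritimati is UTC+14:00, so local arrival = 23:14 + 14:00 = 13:14 on Sep 4.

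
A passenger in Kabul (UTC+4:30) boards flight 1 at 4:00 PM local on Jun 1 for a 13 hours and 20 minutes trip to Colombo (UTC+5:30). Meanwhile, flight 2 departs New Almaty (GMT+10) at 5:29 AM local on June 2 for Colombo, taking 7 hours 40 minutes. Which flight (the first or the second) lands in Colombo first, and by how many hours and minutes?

Flight 1 in UTC: 4:00 PM − 4:30 = 11:30 AM on Jun 1.
+13 hours and 20 minutes → arrive 12:50 AM UTC on Jun 2.
Flight 2 in UTC: 5:29 AM − 10:00 = 7:29 PM on Jun 1.
+7 hours 40 minutes → arrive 3:09 AM UTC on Jun 2.
Flight 1 lands earlier by 2 hours 19 minutes.

the first, by 2 hours 19 minutes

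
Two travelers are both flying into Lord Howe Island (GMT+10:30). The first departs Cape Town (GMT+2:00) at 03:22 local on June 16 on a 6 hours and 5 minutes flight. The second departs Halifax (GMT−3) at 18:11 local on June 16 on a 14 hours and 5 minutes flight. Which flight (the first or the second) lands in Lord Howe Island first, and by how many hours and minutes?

Flight 1 in UTC: 03:22 − 2:00 = 01:22 on Jun 16.
+6 hours 5 minutes → arrive 07:27 UTC on Jun 16.
Flight 2 in UTC: 18:11 + 3:00 = 21:11 on Jun 16.
+14 hours and 5 minutes → arrive 11:16 UTC on Jun 17.
Flight 1 lands earlier by 27 hours 49 minutes.

the first, by 27 hours 49 minutes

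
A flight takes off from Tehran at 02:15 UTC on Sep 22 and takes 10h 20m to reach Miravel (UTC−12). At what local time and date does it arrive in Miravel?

Departure is given in UTC: 02:15 on Sep 22.
Add 10 hours 20 minutes → 12:35 UTC.
Miravel is UTC−12:00: 12:35 − 12:00 = 00:35 on Sep 22.

00:35 on Sep 22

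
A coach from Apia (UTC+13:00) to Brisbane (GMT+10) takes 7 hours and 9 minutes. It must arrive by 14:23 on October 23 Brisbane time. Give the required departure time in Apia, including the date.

10:14 on October 23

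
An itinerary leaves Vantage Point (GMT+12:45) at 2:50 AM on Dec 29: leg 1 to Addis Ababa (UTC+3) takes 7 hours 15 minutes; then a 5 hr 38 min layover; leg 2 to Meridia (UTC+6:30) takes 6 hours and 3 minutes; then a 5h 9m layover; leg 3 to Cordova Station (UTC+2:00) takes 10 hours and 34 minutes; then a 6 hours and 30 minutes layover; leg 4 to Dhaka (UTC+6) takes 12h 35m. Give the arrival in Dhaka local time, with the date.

1:49 AM on December 31

Convert departure to UTC: 2:50 AM − 12:45 = 2:05 PM UTC on Dec 28.
Add 7 hours 15 minutes leg 1 → 9:20 PM UTC.
Add 5 hours and 38 minutes layover in Addis Ababa → 2:58 AM UTC (Dec 29).
Add 6 hours 3 minutes leg 2 → 9:01 AM UTC.
Add 5 hours 9 minutes layover in Meridia → 2:10 PM UTC.
Add 10 hours 34 minutes leg 3 → 12:44 AM UTC (Dec 30).
Add 6 hours and 30 minutes layover in Cordova Station → 7:14 AM UTC.
Add 12 hours and 35 minutes leg 4 → 7:49 PM UTC.
Dhaka is UTC+6:00, so local arrival = 7:49 PM + 6:00 = 1:49 AM on Dec 31.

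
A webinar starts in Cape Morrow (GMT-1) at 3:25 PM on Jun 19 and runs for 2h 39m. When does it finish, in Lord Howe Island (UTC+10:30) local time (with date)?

Convert start to UTC: 3:25 PM + 1:00 = 4:25 PM UTC on Jun 19.
Add 2 hours 39 minutes duration → 7:04 PM UTC.
Lord Howe Island is UTC+10:30, so local end time = 7:04 PM + 10:30 = 5:34 AM on Jun 20.

5:34 AM on Jun 20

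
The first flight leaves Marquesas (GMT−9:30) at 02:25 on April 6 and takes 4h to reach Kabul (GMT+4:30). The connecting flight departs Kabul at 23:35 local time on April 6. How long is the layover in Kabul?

3 hours 10 minutes

Convert departure to UTC: 02:25 + 9:30 = 11:55 UTC on Apr 6.
Add 4 hours flight time → 15:55 UTC.
Kabul is UTC+4:30, so local arrival = 15:55 + 4:30 = 20:25 on Apr 6.
Layover = 23:35 − 20:25 = 3 hours 10 minutes.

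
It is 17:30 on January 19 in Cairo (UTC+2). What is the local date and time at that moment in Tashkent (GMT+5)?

20:30 on January 19

In UTC: 17:30 − 2:00 = 15:30 on Jan 19.
Tashkent is UTC+5:00: 15:30 + 5:00 = 20:30 on Jan 19.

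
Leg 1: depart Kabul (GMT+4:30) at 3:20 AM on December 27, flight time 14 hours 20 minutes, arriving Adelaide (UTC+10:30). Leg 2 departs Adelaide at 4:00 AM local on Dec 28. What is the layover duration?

4 hours 20 minutes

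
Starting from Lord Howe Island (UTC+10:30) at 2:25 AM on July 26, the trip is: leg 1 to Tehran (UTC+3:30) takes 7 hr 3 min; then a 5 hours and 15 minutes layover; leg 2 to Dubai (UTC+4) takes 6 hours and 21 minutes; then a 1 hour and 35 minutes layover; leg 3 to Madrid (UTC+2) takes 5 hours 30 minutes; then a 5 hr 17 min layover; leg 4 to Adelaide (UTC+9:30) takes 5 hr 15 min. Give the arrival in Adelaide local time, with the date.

Convert departure to UTC: 2:25 AM − 10:30 = 3:55 PM UTC on Jul 25.
Add 7 hours and 3 minutes leg 1 → 10:58 PM UTC.
Add 5 hours 15 minutes layover in Tehran → 4:13 AM UTC (Jul 26).
Add 6 hours and 21 minutes leg 2 → 10:34 AM UTC.
Add 1 hour and 35 minutes layover in Dubai → 12:09 PM UTC.
Add 5 hours and 30 minutes leg 3 → 5:39 PM UTC.
Add 5 hours and 17 minutes layover in Madrid → 10:56 PM UTC.
Add 5 hours and 15 minutes leg 4 → 4:11 AM UTC (Jul 27).
Adelaide is UTC+9:30, so local arrival = 4:11 AM + 9:30 = 1:41 PM on Jul 27.

1:41 PM on Jul 27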